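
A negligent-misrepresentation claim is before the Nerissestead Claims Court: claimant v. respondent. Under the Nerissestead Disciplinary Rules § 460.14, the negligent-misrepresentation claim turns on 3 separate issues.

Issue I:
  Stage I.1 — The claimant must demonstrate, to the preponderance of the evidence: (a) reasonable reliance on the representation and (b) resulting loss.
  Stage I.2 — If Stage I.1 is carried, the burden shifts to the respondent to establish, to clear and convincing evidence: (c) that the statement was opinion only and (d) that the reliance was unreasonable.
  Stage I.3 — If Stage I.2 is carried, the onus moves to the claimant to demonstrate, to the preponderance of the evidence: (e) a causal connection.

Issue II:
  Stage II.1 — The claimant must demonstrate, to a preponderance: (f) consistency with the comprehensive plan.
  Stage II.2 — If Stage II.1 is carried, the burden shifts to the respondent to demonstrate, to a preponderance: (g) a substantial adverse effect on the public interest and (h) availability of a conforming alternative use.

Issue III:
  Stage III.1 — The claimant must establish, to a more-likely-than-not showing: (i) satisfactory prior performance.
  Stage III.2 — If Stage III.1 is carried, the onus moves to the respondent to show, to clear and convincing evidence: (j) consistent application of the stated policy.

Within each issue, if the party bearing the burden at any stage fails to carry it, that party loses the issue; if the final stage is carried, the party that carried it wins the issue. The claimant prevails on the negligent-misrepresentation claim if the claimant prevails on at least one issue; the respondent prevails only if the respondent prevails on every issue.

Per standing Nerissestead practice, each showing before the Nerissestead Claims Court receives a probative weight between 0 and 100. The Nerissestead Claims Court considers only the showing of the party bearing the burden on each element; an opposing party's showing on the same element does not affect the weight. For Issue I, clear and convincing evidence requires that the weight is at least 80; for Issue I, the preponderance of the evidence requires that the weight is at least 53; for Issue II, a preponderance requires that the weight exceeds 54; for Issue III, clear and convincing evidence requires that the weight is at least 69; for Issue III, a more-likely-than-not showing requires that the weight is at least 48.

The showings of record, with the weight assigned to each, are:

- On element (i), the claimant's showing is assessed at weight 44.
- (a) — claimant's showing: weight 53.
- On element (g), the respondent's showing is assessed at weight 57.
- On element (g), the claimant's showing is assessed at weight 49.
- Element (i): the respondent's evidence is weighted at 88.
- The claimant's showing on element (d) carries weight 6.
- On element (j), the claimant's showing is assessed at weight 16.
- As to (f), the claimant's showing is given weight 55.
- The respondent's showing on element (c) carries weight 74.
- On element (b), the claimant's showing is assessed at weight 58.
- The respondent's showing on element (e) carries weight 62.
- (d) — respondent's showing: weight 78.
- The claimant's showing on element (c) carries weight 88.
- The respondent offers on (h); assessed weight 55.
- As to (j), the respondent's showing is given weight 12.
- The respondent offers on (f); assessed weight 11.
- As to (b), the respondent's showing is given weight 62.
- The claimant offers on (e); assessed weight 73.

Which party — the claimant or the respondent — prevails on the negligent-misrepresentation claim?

claimant

— Issue I —
At Stage I.1 the claimant must meet the preponderance of the evidence (weight is at least 53): on (a) the weight is 53, which does reach 53, so (a) meets the standard; on (b) the weight is 58 (the respondent's 62 is given no effect), ≥ 53, so (b) meets the standard.
  The claimant carries Stage I.1; the respondent now bears the burden.
At Stage I.2 the respondent must meet clear and convincing evidence (weight is at least 80): on (c) the weight is 74 (the claimant's 88 is given no effect), which does not reach 80, so (c) does not meet the standard; on (d) the weight is 78 (the claimant's 6 is given no effect), which does not reach 80, so (d) does not meet the standard.
  Stage I.2 not carried; the respondent fails its burden.
The analysis ends at Stage I.2; the claimant prevails on this issue.
— Issue II —
At Stage II.1 the claimant must meet a preponderance (weight exceeds 54): on (f) the weight is 55 (the respondent's 11 is given no effect), > 54, so (f) meets the standard.
  Stage II.1 is satisfied; the onus moves to the respondent.
At Stage II.2 the respondent must meet a preponderance (weight exceeds 54): on (g) the weight is 57 (the claimant's 49 is given no effect), > 54, so (g) meets the standard; on (h) the weight is 55, > 54, so (h) meets the standard.
  The respondent carries the last stage.
All stages carried — the respondent prevails on this issue.
— Issue III —
At Stage III.1 the claimant must meet a more-likely-than-not showing (weight is at least 48): on (i) the weight is 44 (the respondent's 88 is given no effect), < 48, so (i) does not meet the standard.
  The claimant does not carry Stage III.1.
The respondent prevails on this issue.
Per-issue: Issue I → claimant; Issue II → respondent; Issue III → respondent. The claimant must prevail on at least one issue; overall, the claimant prevails.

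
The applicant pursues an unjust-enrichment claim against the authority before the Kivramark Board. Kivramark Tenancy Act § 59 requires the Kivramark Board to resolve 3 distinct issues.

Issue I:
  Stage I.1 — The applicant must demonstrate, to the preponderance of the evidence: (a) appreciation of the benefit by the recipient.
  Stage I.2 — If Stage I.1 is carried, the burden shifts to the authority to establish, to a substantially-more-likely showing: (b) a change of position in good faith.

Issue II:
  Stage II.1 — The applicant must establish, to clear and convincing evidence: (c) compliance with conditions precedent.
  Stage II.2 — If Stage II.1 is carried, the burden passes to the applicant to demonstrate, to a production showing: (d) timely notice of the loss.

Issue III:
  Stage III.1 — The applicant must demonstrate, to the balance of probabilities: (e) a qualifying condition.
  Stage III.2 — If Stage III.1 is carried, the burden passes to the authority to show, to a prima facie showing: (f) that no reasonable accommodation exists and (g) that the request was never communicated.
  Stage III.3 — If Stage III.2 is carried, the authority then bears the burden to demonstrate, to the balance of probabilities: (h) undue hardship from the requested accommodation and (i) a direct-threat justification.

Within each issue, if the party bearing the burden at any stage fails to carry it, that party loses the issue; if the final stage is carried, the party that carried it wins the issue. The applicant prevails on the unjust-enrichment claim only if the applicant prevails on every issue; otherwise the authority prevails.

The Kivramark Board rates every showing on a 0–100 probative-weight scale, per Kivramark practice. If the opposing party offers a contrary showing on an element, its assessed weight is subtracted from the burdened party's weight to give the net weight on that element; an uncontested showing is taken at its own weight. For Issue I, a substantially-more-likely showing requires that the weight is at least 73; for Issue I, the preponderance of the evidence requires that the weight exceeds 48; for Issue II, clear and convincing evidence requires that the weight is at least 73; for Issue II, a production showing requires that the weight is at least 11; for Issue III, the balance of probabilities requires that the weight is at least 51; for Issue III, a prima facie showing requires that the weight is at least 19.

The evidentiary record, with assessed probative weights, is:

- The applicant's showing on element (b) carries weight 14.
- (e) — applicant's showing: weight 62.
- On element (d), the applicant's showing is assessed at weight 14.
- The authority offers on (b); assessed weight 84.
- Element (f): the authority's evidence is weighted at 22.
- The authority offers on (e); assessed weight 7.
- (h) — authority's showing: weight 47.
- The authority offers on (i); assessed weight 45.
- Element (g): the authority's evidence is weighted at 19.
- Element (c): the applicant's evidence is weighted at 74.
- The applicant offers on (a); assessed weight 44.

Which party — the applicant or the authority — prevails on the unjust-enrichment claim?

authority

— Issue I —
Stage I.1 — burden on applicant; standard: the preponderance of the evidence (weight exceeds 48).
    (a): 44 ≤ 48 [not met]
  The applicant does not carry Stage I.1.
The authority prevails on this issue.
— Issue II —
Stage II.1 — burden on applicant; standard: clear and convincing evidence (weight is at least 73).
    (c): 74 ≥ 73 [met]
  Stage II.1 is satisfied; the applicant continues to bear the burden.
Stage II.2 — burden on applicant; standard: a production showing (weight is at least 11).
    (d): 14 ≥ 11 [met]
  All elements met at the final stage.
Every stage carried; the applicant prevails on this issue.
— Issue III —
At Stage III.1 the applicant must meet the balance of probabilities (weight is at least 51): on (e) the weight is 62 less the opposing 7 gives net 55, ≥ 51, so (e) meets the standard.
  All elements met. The burden passes to the authority.
At Stage III.2 the authority must meet a prima facie showing (weight is at least 19): on (f) the weight is 22, ≥ 19, so (f) meets the standard; on (g) the weight is 19, which does reach 19, so (g) meets the standard.
  Stage III.2 carried; the burden remains with the authority.
At Stage III.3 the authority must meet the balance of probabilities (weight is at least 51): on (h) the weight is 47, < 51, so (h) does not meet the standard; on (i) the weight is 45, < 51, so (i) does not meet the standard.
  The authority does not carry Stage III.3.
The analysis ends at Stage III.3; the applicant prevails on this issue.
Per-issue: Issue I → authority; Issue II → applicant; Issue III → applicant. The applicant must prevail on every issue; overall, the authority prevails.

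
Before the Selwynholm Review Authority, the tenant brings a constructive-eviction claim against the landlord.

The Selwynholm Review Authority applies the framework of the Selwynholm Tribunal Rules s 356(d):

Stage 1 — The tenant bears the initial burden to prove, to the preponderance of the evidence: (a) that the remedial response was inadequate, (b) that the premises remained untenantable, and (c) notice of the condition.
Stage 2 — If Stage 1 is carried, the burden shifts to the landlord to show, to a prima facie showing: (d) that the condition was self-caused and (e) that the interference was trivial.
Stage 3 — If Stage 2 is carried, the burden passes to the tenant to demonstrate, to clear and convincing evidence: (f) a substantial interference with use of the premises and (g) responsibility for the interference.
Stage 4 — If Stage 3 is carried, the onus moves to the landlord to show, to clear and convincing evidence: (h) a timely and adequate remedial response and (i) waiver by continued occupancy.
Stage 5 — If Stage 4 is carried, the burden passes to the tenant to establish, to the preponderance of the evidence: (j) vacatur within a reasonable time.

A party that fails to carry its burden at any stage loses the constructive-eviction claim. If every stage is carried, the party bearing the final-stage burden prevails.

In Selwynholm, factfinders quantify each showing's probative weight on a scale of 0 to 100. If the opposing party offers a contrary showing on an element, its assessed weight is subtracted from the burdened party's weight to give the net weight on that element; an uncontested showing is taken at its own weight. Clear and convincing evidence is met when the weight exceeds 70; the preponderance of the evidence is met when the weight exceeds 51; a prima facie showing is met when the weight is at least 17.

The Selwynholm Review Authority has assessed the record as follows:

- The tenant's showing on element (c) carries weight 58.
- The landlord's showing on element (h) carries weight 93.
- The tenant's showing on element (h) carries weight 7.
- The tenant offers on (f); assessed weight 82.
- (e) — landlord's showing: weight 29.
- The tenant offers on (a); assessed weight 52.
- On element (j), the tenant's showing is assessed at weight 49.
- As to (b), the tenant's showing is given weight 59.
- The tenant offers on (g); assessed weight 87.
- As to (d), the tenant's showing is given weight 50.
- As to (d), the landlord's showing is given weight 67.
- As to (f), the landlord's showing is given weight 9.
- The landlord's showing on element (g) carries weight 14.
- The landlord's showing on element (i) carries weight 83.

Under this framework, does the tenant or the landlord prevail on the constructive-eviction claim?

landlord

Stage 1 (tenant, the preponderance of the evidence, weight exceeds 51): (a) 52 > 51 — meets; (b) 59 > 51 — meets; (c) 58 > 51 — meets.
  Stage 1 is satisfied; the onus moves to the landlord.
Stage 2 (landlord, a prima facie showing, weight is at least 17): (d) net 67−50=17 ≥ 17 — meets; (e) 29 ≥ 17 — meets.
  The landlord carries Stage 2; the tenant now bears the burden.
Stage 3 (tenant, clear and convincing evidence, weight exceeds 70): (f) net 82−9=73 > 70 — meets; (g) net 87−14=73 > 70 — meets.
  All elements met. The burden passes to the landlord.
Stage 4 (landlord, clear and convincing evidence, weight exceeds 70): (h) net 93−7=86 > 70 — meets; (i) 83 > 70 — meets.
  The landlord carries Stage 4; the tenant now bears the burden.
Stage 5 (tenant, the preponderance of the evidence, weight exceeds 51): (j) 49 ≤ 51 — fails.
  Stage 5 not carried; the tenant fails its burden.
The analysis ends at Stage 5; the landlord prevails.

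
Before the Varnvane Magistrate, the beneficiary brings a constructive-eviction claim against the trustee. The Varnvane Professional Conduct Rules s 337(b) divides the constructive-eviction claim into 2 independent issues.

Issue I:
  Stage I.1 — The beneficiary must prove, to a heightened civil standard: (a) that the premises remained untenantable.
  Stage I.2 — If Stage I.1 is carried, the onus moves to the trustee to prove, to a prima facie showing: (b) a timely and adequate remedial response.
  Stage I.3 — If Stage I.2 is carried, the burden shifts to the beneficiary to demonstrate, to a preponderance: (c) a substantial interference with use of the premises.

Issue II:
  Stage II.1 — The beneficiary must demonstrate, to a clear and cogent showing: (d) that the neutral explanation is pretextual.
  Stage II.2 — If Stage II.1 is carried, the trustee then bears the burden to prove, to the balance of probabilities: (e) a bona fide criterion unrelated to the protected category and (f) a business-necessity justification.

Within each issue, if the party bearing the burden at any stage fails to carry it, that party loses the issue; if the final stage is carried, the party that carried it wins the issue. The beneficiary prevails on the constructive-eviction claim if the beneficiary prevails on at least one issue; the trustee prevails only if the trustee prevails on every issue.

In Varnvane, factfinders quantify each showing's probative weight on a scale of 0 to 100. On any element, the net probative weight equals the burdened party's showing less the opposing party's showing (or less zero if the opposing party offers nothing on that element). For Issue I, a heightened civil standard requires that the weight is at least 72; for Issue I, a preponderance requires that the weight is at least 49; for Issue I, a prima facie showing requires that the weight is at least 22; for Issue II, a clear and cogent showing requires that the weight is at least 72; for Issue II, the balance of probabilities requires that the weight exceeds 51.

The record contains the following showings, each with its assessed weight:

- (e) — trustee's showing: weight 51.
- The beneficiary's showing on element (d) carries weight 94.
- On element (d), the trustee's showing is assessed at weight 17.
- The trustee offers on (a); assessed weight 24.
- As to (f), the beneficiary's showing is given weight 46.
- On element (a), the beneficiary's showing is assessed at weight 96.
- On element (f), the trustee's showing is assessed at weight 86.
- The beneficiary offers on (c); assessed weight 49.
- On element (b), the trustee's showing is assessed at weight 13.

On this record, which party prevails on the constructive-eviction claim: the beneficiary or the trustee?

— Issue I —
Stage I.1 (beneficiary, a heightened civil standard, weight is at least 72): (a) net 96−24=72 ≥ 72 — meets.
  Stage I.1 is satisfied; the onus moves to the trustee.
Stage I.2 (trustee, a prima facie showing, weight is at least 22): (b) 13 < 22 — fails.
  Stage I.2 not carried; the trustee fails its burden.
The analysis ends at Stage I.2; the beneficiary prevails on this issue.
— Issue II —
Stage II.1 (beneficiary, a clear and cogent showing, weight is at least 72): (d) net 94−17=77 ≥ 72 — meets.
  Stage II.1 carried; the burden shifts to the trustee.
Stage II.2 (trustee, the balance of probabilities, weight exceeds 51): (e) 51 ≤ 51 — fails; (f) net 86−46=40 ≤ 51 — fails.
  Not every element is met, so the trustee fails to carry Stage II.2.
So the beneficiary prevails on this issue.
Per-issue: Issue I → beneficiary; Issue II → beneficiary. The beneficiary must prevail on at least one issue; overall, the beneficiary prevails.

beneficiary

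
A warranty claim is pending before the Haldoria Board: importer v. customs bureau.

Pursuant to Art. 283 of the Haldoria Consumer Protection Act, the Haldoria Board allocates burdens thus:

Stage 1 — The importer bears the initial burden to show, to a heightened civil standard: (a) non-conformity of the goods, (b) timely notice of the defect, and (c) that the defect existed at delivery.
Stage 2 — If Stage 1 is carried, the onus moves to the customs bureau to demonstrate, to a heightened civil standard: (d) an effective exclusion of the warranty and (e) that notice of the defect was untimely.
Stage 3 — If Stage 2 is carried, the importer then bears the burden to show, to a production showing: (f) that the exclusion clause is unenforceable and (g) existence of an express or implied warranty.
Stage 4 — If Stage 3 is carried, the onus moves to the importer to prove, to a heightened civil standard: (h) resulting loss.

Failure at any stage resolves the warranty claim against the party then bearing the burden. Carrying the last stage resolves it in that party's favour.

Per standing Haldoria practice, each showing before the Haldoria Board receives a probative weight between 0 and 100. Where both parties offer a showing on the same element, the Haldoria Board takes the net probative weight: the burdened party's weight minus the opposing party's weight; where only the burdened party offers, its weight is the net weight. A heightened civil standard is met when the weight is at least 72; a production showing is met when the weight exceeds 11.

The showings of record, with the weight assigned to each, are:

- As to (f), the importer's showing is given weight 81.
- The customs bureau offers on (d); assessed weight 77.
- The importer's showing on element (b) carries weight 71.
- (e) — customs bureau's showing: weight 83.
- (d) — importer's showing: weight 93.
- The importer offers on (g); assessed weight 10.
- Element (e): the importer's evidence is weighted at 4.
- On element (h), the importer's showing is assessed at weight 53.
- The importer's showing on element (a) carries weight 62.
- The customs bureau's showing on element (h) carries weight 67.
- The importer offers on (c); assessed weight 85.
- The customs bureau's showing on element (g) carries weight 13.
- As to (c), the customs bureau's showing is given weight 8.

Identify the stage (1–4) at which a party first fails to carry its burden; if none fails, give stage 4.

stage 1

Stage 1 — burden on importer; standard: a heightened civil standard (weight is at least 72).
    (a): 62 < 72 [not met]
    (b): 71 < 72 [not met]
    (c): 85 − 8 = 77 ≥ 72 [met]
  The importer does not carry Stage 1.
So the customs bureau prevails.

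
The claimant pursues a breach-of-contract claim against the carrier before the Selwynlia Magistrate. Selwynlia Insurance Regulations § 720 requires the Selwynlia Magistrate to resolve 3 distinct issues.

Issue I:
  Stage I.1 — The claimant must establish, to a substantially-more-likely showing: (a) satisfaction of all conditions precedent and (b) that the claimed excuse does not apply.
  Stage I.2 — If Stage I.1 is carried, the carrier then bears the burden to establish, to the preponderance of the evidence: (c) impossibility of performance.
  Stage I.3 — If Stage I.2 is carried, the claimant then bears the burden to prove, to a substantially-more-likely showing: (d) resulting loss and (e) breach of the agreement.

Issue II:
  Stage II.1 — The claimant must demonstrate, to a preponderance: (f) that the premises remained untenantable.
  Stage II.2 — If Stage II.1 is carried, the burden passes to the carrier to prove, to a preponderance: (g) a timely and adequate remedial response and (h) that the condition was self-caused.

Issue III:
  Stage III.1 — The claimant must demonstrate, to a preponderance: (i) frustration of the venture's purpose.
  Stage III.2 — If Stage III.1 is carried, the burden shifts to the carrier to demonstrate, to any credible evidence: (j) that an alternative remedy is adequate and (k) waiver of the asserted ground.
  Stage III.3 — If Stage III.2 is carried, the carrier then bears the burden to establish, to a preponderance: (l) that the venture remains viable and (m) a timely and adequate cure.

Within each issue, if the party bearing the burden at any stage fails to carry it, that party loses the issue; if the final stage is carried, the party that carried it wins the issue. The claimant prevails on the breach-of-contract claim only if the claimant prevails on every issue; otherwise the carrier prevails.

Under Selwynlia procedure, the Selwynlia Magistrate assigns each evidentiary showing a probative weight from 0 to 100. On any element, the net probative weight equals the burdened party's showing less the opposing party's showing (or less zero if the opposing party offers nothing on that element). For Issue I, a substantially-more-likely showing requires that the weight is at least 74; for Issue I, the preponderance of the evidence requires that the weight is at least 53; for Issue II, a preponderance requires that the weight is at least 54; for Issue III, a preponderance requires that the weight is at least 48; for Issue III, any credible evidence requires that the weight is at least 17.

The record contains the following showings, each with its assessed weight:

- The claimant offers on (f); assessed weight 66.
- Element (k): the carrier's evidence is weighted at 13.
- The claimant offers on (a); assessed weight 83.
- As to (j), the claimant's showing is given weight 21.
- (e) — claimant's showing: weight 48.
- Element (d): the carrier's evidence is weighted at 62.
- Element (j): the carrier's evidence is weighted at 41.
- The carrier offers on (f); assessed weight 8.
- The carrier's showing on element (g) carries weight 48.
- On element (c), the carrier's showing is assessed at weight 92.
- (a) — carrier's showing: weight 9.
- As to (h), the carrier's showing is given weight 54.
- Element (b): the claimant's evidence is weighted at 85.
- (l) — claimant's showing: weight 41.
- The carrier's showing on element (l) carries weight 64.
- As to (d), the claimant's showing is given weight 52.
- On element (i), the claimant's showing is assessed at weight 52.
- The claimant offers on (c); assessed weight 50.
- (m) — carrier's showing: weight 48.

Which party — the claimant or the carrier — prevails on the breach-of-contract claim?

claimant

— Issue I —
Stage I.1 (claimant, a substantially-more-likely showing, weight is at least 74): (a) net 83−9=74 ≥ 74 — meets; (b) 85 ≥ 74 — meets.
  Stage I.1 carried; the burden shifts to the carrier.
Stage I.2 (carrier, the preponderance of the evidence, weight is at least 53): (c) net 92−50=42 < 53 — fails.
  Stage I.2 not carried; the carrier fails its burden.
So the claimant prevails on this issue.
— Issue II —
Stage II.1 — burden on claimant; standard: a preponderance (weight is at least 54).
    (f): 66 − 8 = 58 ≥ 54 [met]
  The claimant carries Stage II.1; the carrier now bears the burden.
Stage II.2 — burden on carrier; standard: a preponderance (weight is at least 54).
    (g): 48 < 54 [not met]
    (h): 54 ≥ 54 [met]
  Stage II.2 not carried; the carrier fails its burden.
The analysis ends at Stage II.2; the claimant prevails on this issue.
— Issue III —
Stage III.1 — burden on claimant; standard: a preponderance (weight is at least 48).
    (i): 52 ≥ 48 [met]
  Stage III.1 carried; the burden shifts to the carrier.
Stage III.2 — burden on carrier; standard: any credible evidence (weight is at least 17).
    (j): 41 − 21 = 20 ≥ 17 [met]
    (k): 13 < 17 [not met]
  Stage III.2 not carried; the carrier fails its burden.
The claimant prevails on this issue.
Per-issue: Issue I → claimant; Issue II → claimant; Issue III → claimant. The claimant must prevail on every issue; overall, the claimant prevails.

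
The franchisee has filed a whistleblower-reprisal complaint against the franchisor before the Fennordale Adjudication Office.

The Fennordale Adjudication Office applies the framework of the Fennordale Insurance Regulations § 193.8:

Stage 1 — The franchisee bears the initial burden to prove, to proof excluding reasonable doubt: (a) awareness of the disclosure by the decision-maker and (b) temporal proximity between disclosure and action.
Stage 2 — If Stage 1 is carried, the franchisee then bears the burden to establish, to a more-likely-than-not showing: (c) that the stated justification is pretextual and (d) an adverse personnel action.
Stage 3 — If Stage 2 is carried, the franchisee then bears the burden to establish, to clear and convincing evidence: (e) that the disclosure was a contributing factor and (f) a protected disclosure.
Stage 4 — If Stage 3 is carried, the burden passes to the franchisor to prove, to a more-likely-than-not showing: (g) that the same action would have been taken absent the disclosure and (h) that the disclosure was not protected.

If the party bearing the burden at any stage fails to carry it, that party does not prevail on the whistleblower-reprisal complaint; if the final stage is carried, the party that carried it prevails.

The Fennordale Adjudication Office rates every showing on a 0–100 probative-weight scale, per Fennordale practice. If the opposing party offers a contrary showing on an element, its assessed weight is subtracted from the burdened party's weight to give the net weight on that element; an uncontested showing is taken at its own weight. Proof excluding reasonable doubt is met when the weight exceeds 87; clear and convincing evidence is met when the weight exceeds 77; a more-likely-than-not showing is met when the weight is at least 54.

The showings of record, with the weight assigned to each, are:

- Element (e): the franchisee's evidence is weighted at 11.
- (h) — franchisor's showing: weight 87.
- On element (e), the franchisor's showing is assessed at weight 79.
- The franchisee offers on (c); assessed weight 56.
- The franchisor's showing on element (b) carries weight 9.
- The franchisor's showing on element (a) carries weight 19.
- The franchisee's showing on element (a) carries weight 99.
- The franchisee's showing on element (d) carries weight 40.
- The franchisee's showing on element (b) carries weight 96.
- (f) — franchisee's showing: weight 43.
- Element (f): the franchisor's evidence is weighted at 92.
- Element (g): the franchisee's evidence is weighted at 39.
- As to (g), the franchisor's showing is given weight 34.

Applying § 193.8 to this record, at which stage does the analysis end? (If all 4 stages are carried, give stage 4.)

stage 1

At Stage 1 the franchisee must meet proof excluding reasonable doubt (weight exceeds 87): on (a) the weight is 99 less the opposing 19 gives net 80, ≤ 87, so (a) does not meet the standard; on (b) the weight is 96 less the opposing 9 gives net 87, ≤ 87, so (b) does not meet the standard.
  Not every element is met, so the franchisee fails to carry Stage 1.
So the franchisor prevails.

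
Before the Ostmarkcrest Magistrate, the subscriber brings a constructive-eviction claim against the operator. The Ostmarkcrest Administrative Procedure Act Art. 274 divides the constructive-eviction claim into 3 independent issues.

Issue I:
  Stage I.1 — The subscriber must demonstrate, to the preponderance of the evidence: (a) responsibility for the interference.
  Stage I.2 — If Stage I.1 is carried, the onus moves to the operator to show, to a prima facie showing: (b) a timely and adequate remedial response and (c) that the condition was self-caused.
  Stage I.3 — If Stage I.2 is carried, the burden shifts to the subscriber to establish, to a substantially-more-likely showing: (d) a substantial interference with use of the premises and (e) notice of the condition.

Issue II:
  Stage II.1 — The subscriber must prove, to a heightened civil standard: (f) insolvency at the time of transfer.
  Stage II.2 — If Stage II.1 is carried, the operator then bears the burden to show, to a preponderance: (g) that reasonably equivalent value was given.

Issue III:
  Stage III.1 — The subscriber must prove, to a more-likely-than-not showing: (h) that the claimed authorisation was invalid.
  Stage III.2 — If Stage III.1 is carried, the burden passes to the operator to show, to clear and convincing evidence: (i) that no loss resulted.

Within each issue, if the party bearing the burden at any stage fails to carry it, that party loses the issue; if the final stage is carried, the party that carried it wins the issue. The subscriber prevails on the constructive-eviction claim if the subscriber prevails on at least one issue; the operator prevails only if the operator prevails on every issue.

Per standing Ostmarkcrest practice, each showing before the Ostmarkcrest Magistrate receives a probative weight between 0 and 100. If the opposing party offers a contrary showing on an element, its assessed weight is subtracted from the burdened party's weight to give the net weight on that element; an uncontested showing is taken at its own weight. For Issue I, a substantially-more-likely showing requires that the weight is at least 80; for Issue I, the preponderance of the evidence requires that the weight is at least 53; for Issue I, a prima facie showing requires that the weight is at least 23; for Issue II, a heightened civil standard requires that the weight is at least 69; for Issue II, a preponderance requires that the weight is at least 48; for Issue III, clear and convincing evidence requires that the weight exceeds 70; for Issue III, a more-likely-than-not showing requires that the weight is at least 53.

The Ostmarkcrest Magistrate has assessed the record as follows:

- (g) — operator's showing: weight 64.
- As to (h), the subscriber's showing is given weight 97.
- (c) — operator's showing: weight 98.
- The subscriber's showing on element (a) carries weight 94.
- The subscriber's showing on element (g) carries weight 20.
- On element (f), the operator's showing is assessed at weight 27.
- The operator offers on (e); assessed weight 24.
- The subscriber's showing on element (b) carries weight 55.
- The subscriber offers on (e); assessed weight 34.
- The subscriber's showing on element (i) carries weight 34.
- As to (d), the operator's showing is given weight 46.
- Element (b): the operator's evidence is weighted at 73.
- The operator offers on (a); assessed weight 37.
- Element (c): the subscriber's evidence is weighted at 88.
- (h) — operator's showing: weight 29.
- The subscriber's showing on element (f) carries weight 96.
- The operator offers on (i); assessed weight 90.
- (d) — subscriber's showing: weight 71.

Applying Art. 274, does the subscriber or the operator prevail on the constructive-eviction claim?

subscriber

— Issue I —
Stage I.1 — burden on subscriber; standard: the preponderance of the evidence (weight is at least 53).
    (a): 94 − 37 = 57 ≥ 53 [met]
  All elements met. The burden passes to the operator.
Stage I.2 — burden on operator; standard: a prima facie showing (weight is at least 23).
    (b): 73 − 55 = 18 < 23 [not met]
    (c): 98 − 88 = 10 < 23 [not met]
  Not every element is met, so the operator fails to carry Stage I.2.
The analysis ends at Stage I.2; the subscriber prevails on this issue.
— Issue II —
At Stage II.1 the subscriber must meet a heightened civil standard (weight is at least 69): on (f) the weight is 96 less the opposing 27 gives net 69, ≥ 69, so (f) meets the standard.
  All elements met. The burden passes to the operator.
At Stage II.2 the operator must meet a preponderance (weight is at least 48): on (g) the weight is 64 less the opposing 20 gives net 44, < 48, so (g) does not meet the standard.
  Stage II.2 not carried; the operator fails its burden.
So the subscriber prevails on this issue.
— Issue III —
Stage III.1 (subscriber, a more-likely-than-not showing, weight is at least 53): (h) net 97−29=68 ≥ 53 — meets.
  The subscriber carries Stage III.1; the operator now bears the burden.
Stage III.2 (operator, clear and convincing evidence, weight exceeds 70): (i) net 90−34=56 ≤ 70 — fails.
  Stage III.2 not carried; the operator fails its burden.
So the subscriber prevails on this issue.
Per-issue: Issue I → subscriber; Issue II → subscriber; Issue III → subscriber. The subscriber must prevail on at least one issue; overall, the subscriber prevails.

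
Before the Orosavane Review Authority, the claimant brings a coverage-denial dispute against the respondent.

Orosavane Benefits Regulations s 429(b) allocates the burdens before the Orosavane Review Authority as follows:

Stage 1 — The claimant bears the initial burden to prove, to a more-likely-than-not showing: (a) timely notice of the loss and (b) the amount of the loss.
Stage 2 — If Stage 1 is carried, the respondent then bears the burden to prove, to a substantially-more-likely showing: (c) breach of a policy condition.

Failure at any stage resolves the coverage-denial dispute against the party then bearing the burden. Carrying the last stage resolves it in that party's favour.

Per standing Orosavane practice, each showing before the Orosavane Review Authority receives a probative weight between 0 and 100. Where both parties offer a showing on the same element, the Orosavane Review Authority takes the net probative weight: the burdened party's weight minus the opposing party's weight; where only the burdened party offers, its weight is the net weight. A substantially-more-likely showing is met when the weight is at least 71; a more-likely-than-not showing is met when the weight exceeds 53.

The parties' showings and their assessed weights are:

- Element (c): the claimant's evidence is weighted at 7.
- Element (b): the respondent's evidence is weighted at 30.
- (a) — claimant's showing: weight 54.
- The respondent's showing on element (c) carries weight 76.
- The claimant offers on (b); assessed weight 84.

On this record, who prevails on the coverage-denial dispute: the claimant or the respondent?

Stage 1 — burden on claimant; standard: a more-likely-than-not showing (weight exceeds 53).
    (a): 54 > 53 [met]
    (b): 84 − 30 = 54 > 53 [met]
  Stage 1 is satisfied; the onus moves to the respondent.
Stage 2 — burden on respondent; standard: a substantially-more-likely showing (weight is at least 71).
    (c): 76 − 7 = 69 < 71 [not met]
  Not every element is met, so the respondent fails to carry Stage 2.
So the claimant prevails.

claimant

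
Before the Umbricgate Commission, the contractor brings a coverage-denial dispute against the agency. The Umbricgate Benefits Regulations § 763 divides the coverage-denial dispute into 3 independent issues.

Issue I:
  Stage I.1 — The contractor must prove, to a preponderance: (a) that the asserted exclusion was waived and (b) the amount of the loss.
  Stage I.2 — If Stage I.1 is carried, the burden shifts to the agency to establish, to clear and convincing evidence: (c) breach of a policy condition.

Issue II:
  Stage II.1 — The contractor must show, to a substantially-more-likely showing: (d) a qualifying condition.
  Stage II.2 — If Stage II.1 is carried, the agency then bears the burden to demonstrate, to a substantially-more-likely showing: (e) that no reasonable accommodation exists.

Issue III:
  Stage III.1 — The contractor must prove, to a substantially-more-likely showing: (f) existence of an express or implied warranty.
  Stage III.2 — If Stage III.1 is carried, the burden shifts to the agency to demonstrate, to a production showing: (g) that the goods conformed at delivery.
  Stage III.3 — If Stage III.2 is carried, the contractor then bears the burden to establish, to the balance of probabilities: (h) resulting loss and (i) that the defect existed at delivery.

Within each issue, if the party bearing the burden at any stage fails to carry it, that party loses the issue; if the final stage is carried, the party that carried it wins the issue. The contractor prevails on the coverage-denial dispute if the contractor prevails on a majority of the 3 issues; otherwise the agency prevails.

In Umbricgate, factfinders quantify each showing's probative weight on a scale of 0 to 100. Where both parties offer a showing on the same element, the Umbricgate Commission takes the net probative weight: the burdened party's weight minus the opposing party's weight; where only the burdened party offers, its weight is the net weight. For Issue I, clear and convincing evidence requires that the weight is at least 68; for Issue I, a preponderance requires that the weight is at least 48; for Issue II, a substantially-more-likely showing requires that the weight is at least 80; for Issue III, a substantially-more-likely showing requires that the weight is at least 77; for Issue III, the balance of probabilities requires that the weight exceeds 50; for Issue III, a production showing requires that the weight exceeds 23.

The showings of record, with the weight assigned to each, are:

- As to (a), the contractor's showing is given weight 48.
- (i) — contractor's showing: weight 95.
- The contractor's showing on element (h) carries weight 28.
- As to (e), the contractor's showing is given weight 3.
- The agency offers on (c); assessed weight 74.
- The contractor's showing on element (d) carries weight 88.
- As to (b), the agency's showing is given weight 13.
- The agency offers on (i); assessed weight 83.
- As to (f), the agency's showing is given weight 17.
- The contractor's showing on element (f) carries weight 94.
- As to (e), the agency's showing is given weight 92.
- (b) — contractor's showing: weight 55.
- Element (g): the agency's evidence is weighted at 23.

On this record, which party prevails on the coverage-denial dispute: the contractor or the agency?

— Issue I —
Stage I.1 — burden on contractor; standard: a preponderance (weight is at least 48).
    (a): 48 ≥ 48 [met]
    (b): 55 − 13 = 42 < 48 [not met]
  Stage I.1 not carried; the contractor fails its burden.
So the agency prevails on this issue.
— Issue II —
At Stage II.1 the contractor must meet a substantially-more-likely showing (weight is at least 80): on (d) the weight is 88, ≥ 80, so (d) meets the standard.
  Stage II.1 is satisfied; the onus moves to the agency.
At Stage II.2 the agency must meet a substantially-more-likely showing (weight is at least 80): on (e) the weight is 92 less the opposing 3 gives net 89, ≥ 80, so (e) meets the standard.
  All elements met at the final stage.
With every stage satisfied, the agency prevails on this issue.
— Issue III —
Stage III.1 — burden on contractor; standard: a substantially-more-likely showing (weight is at least 77).
    (f): 94 − 17 = 77 ≥ 77 [met]
  Stage III.1 is satisfied; the onus moves to the agency.
Stage III.2 — burden on agency; standard: a production showing (weight exceeds 23).
    (g): 23 ≤ 23 [not met]
  Not every element is met, so the agency fails to carry Stage III.2.
The contractor prevails on this issue.
Per-issue: Issue I → agency; Issue II → agency; Issue III → contractor. The contractor must prevail on a majority of issues; overall, the agency prevails.

agency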